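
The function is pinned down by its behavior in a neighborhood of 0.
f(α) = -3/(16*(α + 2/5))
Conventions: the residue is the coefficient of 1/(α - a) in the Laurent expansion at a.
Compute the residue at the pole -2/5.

The residue is -3/16.

At the order-1 pole -2/5 set g(α) = (α - (-2/5))*f(α) = -3/16.
Simple pole: residue = g(a) at a = -2/5, which is -3/16.


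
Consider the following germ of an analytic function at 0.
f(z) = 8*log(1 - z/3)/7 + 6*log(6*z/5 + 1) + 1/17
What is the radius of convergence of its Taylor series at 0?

Branch term (8/7)*log(1 - z/(3)): its argument vanishes at z = 3, a logarithmic branch point, modulus 3.
Branch term (6)*log(1 - z/(-5/6)): its argument vanishes at z = -5/6, a logarithmic branch point, modulus 5/6.
The radius of convergence is the smallest modulus among the singular points: 5/6.

The radius of convergence is 5/6.


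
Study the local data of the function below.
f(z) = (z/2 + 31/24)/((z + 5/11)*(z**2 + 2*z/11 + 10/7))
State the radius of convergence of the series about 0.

Denominator factor (z**2 + 2*z/11 + 10/7): discriminant -4812/847, complex-conjugate roots (-1/11) + ((1/77)*sqrt(8421))*i and (-1/11) - ((1/77)*sqrt(8421))*i; poles of order 1, moduli (1/7)*sqrt(70) and (1/7)*sqrt(70).
Denominator factor (z + 5/11): pole of order 1 at -5/11, modulus 5/11.
The radius of convergence is the smallest modulus among the singular points: 5/11.

The radius of convergence is 5/11.


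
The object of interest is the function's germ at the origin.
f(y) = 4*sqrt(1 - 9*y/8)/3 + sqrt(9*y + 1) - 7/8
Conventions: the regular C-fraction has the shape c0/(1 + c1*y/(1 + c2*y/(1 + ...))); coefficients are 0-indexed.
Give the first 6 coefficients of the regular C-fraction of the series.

The regular C-fraction coefficients are [35/24, -18/7, 5967/1120, 30009/35360, 41718873/10105888, 453374121915/635906874848].

Taylor coefficients (expand at 0): a_0 = 35/24, a_1 = 15/4, a_2 = -1323/128, a_3 = 93069/2048, a_4 = -33603255/131072, a_5 = 3385968075/2097152.
c0 = a_0 = 35/24. Peel one level at a time: if S = 1 + c*y/S' with S'(0) = 1, then c is the y-coefficient of S and S' = c*y/(S - 1).
S_1 = c0/f = 1 + (-18/7)*y + (53703/3920)*y^2 + ...; c1 = -18/7.
S_2 = c1*y/(S_1 - 1) = 1 + (5967/1120)*y + (-115749/25600)*y^2 + ...; c2 = 5967/1120.
S_3 = c2*y/(S_2 - 1) = 1 + (30009/35360)*y + (-876096333/250065920)*y^2 + ...; c3 = 30009/35360.
S_4 = c3*y/(S_3 - 1) = 1 + (41718873/10105888)*y + (-6154399845/2091049984)*y^2 + ...; c4 = 41718873/10105888.
S_5 = c4*y/(S_4 - 1) = 1 + (453374121915/635906874848)*y + ...; c5 = 453374121915/635906874848.


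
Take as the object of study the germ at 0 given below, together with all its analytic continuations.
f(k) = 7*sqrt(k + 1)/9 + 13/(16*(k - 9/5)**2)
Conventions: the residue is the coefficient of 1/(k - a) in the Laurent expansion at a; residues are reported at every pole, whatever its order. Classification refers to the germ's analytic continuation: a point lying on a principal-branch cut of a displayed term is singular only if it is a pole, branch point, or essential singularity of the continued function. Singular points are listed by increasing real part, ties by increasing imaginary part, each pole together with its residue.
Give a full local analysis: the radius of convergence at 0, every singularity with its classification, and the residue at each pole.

Denominator factor (k - 9/5)^2: pole of order 2 at 9/5, modulus 9/5.
Branch term (7/9)*sqrt(1 - k/(-1)): its argument vanishes at k = -1, a square-root branch point, modulus 1.
The radius of convergence is the smallest modulus among the singular points: 1.
The branch term is analytic at 9/5 and contributes nothing to the residue; only the rational part matters.
At the order-2 pole 9/5 set g(k) = (k - (9/5))^2*(rational part) = 13/16.
Order-2 pole: residue = g'(a); g'(9/5) = 0, so the residue is 0.
List the singular points by increasing real part (a conjugate pair: the negative imaginary part first).

Radius of convergence at 0: 1.
At -1: an algebraic (square-root) branch point.
At 9/5: a pole of order 2; residue 0.


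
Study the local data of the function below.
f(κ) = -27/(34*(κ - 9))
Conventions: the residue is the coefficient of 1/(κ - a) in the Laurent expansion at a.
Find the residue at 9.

At the order-1 pole 9 set g(κ) = (κ - (9))*f(κ) = -27/34.
Simple pole: residue = g(a) at a = 9, which is -27/34.

The residue is -27/34.


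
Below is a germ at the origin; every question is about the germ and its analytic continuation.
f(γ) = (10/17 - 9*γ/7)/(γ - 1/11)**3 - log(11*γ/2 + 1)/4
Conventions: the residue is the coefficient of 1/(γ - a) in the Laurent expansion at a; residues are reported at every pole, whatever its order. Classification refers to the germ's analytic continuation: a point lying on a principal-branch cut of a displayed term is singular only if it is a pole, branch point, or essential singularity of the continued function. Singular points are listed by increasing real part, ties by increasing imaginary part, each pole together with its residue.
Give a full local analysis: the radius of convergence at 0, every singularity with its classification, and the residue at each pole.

Denominator factor (γ - 1/11)^3: pole of order 3 at 1/11, modulus 1/11.
Branch term (-1/4)*log(1 - γ/(-2/11)): its argument vanishes at γ = -2/11, a logarithmic branch point, modulus 2/11.
The radius of convergence is the smallest modulus among the singular points: 1/11.
The branch term is analytic at 1/11 and contributes nothing to the residue; only the rational part matters.
At the order-3 pole 1/11 set g(γ) = (γ - (1/11))^3*(rational part) = 10/17 - 9*γ/7.
Order-3 pole: residue = g''(a)/2; g''(1/11) = 0, so the residue is 0.
List the singular points by increasing real part (a conjugate pair: the negative imaginary part first).

Radius of convergence at 0: 1/11.
At -2/11: a logarithmic branch point.
At 1/11: a pole of order 3; residue 0.


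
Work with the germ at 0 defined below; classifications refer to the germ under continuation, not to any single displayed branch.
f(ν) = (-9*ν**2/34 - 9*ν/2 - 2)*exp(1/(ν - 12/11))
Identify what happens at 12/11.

The exponent 1/(ν - (12/11)) has a pole at 12/11, so exp(1/(ν - (12/11))) takes every nonzero value near it: an essential singularity (not a pole of any order).

The point is an essential singularity.


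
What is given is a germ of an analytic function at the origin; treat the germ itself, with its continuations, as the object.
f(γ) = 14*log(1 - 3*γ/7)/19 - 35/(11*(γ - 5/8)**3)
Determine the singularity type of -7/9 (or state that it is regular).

Denominator factors: γ - 5/8 = -101/72 at γ = -7/9 — none vanishes.
Branch term log(1 - γ/(7/3)): argument at -7/9 is 4/3, nonzero, so -7/9 is not its branch point (a point on a principal cut is still regular for the continued germ).
So the germ continues analytically to -7/9.

The point is a regular point.


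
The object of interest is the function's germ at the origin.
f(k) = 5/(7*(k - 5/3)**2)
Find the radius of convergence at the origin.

The radius of convergence is 5/3.

Denominator factor (k - 5/3)^2: pole of order 2 at 5/3, modulus 5/3.
The radius of convergence is the smallest modulus among the singular points: 5/3.


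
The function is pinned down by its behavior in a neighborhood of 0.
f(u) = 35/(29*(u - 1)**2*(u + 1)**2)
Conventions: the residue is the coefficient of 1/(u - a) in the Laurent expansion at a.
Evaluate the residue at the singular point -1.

At the order-2 pole -1 set g(u) = (u - (-1))^2*f(u) = 35/(29*(u - 1)**2).
Order-2 pole: residue = g'(a); g'(-1) = 35/116, so the residue is 35/116.

The residue is 35/116.


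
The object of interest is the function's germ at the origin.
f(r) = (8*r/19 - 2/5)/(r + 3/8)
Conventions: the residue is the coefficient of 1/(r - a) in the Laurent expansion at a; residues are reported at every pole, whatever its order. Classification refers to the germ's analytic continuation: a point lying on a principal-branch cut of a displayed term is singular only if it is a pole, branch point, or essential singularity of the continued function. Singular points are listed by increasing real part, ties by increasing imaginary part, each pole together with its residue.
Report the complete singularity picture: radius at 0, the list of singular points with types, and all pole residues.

Denominator factor (r + 3/8): pole of order 1 at -3/8, modulus 3/8.
The radius of convergence is the smallest modulus among the singular points: 3/8.
At the order-1 pole -3/8 set g(r) = (r - (-3/8))*f(r) = 8*r/19 - 2/5.
Simple pole: residue = g(a) at a = -3/8, which is -53/95.

Radius of convergence at 0: 3/8.
At -3/8: a pole of order 1; residue -53/95.


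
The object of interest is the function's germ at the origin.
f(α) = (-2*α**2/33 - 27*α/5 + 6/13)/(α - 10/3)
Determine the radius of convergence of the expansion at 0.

Denominator factor (α - 10/3): pole of order 1 at 10/3, modulus 10/3.
The radius of convergence is the smallest modulus among the singular points: 10/3.

The radius of convergence is 10/3.


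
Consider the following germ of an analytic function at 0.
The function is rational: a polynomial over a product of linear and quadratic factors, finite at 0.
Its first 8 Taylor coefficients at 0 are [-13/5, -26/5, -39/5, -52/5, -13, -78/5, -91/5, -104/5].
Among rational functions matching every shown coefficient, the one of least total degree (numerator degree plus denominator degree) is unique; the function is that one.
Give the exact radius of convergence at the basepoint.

No rational of total degree below 2 reproduces all 8 coefficients; solving the [0/2] Pade equations on them gives f(δ) = -13/(5*(δ - 1)**2), whose expansion matches every shown term.
Denominator factor (δ - 1)^2: pole of order 2 at 1, modulus 1.
The radius of convergence is the smallest modulus among the singular points: 1.

The radius of convergence is 1.


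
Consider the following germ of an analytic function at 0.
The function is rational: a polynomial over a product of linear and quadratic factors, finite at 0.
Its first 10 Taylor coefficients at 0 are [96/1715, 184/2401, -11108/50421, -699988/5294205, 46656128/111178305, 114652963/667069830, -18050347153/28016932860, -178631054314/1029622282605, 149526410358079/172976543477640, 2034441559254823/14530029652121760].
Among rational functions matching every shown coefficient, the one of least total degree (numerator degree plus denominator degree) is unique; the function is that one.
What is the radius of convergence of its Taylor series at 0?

The radius of convergence is (1/6)*sqrt(42).

No rational of total degree below 8 reproduces all 10 coefficients; solving the [1/7] Pade equations on them gives f(ζ) = (3*ζ/10 + 2/15)/((ζ + 3/2)*(ζ**2 + ζ/12 + 7/6)**3), whose expansion matches every shown term.
Denominator factor (ζ + 3/2): pole of order 1 at -3/2, modulus 3/2.
Denominator factor (ζ**2 + ζ/12 + 7/6)^3: discriminant -671/144, complex-conjugate roots (-1/24) + ((1/24)*sqrt(671))*i and (-1/24) - ((1/24)*sqrt(671))*i; poles of order 3, moduli (1/6)*sqrt(42) and (1/6)*sqrt(42).
The radius of convergence is the smallest modulus among the singular points: (1/6)*sqrt(42).


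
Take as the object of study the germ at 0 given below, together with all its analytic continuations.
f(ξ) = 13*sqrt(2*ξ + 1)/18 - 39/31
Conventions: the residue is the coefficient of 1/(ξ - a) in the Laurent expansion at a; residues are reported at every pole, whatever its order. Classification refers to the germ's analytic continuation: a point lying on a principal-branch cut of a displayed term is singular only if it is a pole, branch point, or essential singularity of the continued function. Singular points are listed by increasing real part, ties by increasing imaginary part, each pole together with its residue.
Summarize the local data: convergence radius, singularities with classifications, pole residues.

Branch term (13/18)*sqrt(1 - ξ/(-1/2)): its argument vanishes at ξ = -1/2, a square-root branch point, modulus 1/2.
The radius of convergence is the smallest modulus among the singular points: 1/2.

Radius of convergence at 0: 1/2.
At -1/2: an algebraic (square-root) branch point.


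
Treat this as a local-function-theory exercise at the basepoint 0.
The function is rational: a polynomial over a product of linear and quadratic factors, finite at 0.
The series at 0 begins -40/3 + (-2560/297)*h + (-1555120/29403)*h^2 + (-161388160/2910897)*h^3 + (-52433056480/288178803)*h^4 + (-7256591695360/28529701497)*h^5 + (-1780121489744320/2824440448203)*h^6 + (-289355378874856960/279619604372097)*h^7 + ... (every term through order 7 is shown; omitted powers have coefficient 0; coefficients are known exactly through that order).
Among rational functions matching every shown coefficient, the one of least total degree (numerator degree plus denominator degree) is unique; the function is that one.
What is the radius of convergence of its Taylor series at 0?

No rational of total degree below 4 reproduces all 8 coefficients; solving the [0/4] Pade equations on them gives f(h) = -5/((h**2 - 2*h/11 - 3/4)*(h**2 + 4*h/9 - 1/2)), whose expansion matches every shown term.
Denominator factor (h**2 - 2*h/11 - 3/4): discriminant 367/121, real irrational roots 1/11 + (1/22)*sqrt(367) and 1/11 - (1/22)*sqrt(367); poles of order 1, moduli 1/11 + (1/22)*sqrt(367) and -1/11 + (1/22)*sqrt(367).
Denominator factor (h**2 + 4*h/9 - 1/2): discriminant 178/81, real irrational roots -2/9 + (1/18)*sqrt(178) and -2/9 - (1/18)*sqrt(178); poles of order 1, moduli -2/9 + (1/18)*sqrt(178) and 2/9 + (1/18)*sqrt(178).
The radius of convergence is the smallest modulus among the singular points: -2/9 + (1/18)*sqrt(178).

The radius of convergence is -2/9 + (1/18)*sqrt(178).


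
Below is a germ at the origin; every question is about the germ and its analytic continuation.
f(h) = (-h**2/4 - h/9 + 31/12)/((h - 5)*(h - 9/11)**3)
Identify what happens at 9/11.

The point is a pole of order 3.

The denominator factor h - 9/11 vanishes at 9/11 and appears to the power 3; the numerator there equals 844/363, nonzero, and no other factor vanishes.
Hence a pole whose order is the multiplicity, 3.


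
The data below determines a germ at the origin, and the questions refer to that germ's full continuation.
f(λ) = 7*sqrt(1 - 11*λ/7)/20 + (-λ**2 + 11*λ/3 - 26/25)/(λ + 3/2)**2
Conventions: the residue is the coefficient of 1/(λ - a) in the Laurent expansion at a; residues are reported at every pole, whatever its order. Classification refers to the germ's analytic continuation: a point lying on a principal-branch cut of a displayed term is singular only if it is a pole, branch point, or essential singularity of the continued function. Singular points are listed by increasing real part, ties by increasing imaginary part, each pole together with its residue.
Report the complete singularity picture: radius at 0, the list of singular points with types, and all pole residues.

Denominator factor (λ + 3/2)^2: pole of order 2 at -3/2, modulus 3/2.
Branch term (7/20)*sqrt(1 - λ/(7/11)): its argument vanishes at λ = 7/11, a square-root branch point, modulus 7/11.
The radius of convergence is the smallest modulus among the singular points: 7/11.
The branch term is analytic at -3/2 and contributes nothing to the residue; only the rational part matters.
At the order-2 pole -3/2 set g(λ) = (λ - (-3/2))^2*(rational part) = -λ**2 + 11*λ/3 - 26/25.
Order-2 pole: residue = g'(a); g'(-3/2) = 20/3, so the residue is 20/3.
List the singular points by increasing real part (a conjugate pair: the negative imaginary part first).

Radius of convergence at 0: 7/11.
At -3/2: a pole of order 2; residue 20/3.
At 7/11: an algebraic (square-root) branch point.


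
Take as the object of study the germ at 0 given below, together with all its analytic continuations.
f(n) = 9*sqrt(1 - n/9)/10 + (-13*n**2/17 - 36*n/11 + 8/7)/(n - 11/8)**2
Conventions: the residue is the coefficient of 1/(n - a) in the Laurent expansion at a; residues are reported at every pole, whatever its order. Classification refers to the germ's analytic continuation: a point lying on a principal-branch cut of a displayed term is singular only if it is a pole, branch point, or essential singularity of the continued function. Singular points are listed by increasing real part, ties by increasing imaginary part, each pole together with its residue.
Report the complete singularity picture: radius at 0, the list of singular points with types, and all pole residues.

Radius of convergence at 0: 11/8.
At 11/8: a pole of order 2; residue -4021/748.
At 9: an algebraic (square-root) branch point.

Denominator factor (n - 11/8)^2: pole of order 2 at 11/8, modulus 11/8.
Branch term (9/10)*sqrt(1 - n/(9)): its argument vanishes at n = 9, a square-root branch point, modulus 9.
The radius of convergence is the smallest modulus among the singular points: 11/8.
The branch term is analytic at 11/8 and contributes nothing to the residue; only the rational part matters.
At the order-2 pole 11/8 set g(n) = (n - (11/8))^2*(rational part) = -13*n**2/17 - 36*n/11 + 8/7.
Order-2 pole: residue = g'(a); g'(11/8) = -4021/748, so the residue is -4021/748.
List the singular points by increasing real part (a conjugate pair: the negative imaginary part first).


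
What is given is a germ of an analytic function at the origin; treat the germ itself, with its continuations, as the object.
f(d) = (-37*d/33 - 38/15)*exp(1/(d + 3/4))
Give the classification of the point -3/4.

The exponent 1/(d - (-3/4)) has a pole at -3/4, so exp(1/(d - (-3/4))) takes every nonzero value near it: an essential singularity (not a pole of any order).

The point is an essential singularity.


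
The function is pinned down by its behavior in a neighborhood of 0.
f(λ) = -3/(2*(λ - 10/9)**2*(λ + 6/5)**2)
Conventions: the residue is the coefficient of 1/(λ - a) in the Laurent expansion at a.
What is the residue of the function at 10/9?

The residue is 273375/1124864.

At the order-2 pole 10/9 set g(λ) = (λ - (10/9))^2*f(λ) = -3/(2*(λ + 6/5)**2).
Order-2 pole: residue = g'(a); g'(10/9) = 273375/1124864, so the residue is 273375/1124864.


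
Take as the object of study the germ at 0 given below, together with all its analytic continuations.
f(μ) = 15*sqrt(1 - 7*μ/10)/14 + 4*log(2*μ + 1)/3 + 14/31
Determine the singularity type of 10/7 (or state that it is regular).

The term (15/14)*sqrt(1 - μ/(10/7)) has argument 1 - 10/7/(10/7) = 0 at 10/7: a square-root (algebraic, two-sheeted) branch point; the remaining terms are analytic or single-valued there.

The point is an algebraic (square-root) branch point.


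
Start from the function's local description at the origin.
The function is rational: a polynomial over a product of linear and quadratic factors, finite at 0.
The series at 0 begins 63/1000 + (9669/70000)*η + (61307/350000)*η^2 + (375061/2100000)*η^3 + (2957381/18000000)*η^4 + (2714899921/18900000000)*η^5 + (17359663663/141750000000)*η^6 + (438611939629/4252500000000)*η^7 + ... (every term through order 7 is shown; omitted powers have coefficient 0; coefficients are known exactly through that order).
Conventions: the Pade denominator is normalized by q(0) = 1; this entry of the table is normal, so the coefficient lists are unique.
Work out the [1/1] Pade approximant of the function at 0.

Taylor coefficients needed (read off): a_0 = 63/1000, a_1 = 9669/70000, a_2 = 61307/350000.
Write the denominator as Q(η) = 1 + q1*η. Requiring Q*f - P = O(η^3) with deg P <= 1 kills the coefficients of η^2..η^2 in Q*f:
  η^2: a_2 + q1*a_1 = 0, i.e. 61307/350000 + (9669/70000)*q1 = 0.
Solving this linear system: q1 = -61307/48345.
The numerator is Q*f truncated at degree 1: P0 = a_0 = 63/1000; P1 = a_1 + q1*a_0 = 13138929/225610000.

The Pade approximant has numerator coefficients [63/1000, 13138929/225610000]; denominator coefficients [1, -61307/48345].


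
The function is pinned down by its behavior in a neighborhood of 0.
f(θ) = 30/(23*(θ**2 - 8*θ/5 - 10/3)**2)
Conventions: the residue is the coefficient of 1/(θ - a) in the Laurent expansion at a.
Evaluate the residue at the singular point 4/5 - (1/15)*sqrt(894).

The residue is (5625/4084984)*sqrt(894).

The factor θ**2 - 8*θ/5 - 10/3 splits as (θ - a)(θ - a') with a = 4/5 - (1/15)*sqrt(894), a' = 4/5 + (1/15)*sqrt(894). At the order-2 pole a set g(θ) = (θ - a)^2*f(θ) = [30/23] / (θ - a')^2.
Order-2 pole: residue = g'(a); g'(4/5 - (1/15)*sqrt(894)) = (5625/4084984)*sqrt(894), so the residue is (5625/4084984)*sqrt(894).


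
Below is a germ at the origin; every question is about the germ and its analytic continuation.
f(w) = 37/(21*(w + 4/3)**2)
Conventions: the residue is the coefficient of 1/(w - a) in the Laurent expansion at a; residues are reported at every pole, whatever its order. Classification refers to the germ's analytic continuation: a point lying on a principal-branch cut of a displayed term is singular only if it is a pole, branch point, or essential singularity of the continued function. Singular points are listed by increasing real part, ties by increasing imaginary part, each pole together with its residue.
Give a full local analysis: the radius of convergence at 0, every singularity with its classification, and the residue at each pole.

Radius of convergence at 0: 4/3.
At -4/3: a pole of order 2; residue 0.

Denominator factor (w + 4/3)^2: pole of order 2 at -4/3, modulus 4/3.
The radius of convergence is the smallest modulus among the singular points: 4/3.
At the order-2 pole -4/3 set g(w) = (w - (-4/3))^2*f(w) = 37/21.
Order-2 pole: residue = g'(a); g'(-4/3) = 0, so the residue is 0.


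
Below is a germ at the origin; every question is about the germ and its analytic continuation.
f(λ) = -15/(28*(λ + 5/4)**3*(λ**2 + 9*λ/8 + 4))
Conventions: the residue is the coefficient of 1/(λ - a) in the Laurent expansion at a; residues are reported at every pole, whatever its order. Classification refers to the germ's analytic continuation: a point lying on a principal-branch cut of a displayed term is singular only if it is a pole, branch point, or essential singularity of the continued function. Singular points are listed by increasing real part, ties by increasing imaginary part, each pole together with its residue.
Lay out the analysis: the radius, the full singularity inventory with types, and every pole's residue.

Denominator factor (λ**2 + 9*λ/8 + 4): discriminant -943/64, complex-conjugate roots (-9/16) + ((1/16)*sqrt(943))*i and (-9/16) - ((1/16)*sqrt(943))*i; poles of order 1, moduli 2 and 2.
Denominator factor (λ + 5/4)^3: pole of order 3 at -5/4, modulus 5/4.
The radius of convergence is the smallest modulus among the singular points: 5/4.
At the order-3 pole -5/4 set g(λ) = (λ - (-5/4))^3*f(λ) = -15/(28*(λ**2 + 9*λ/8 + 4)).
Order-3 pole: residue = g''(a)/2; g''(-5/4) = 556800/16468459, so the residue is 278400/16468459.
The factor λ**2 + 9*λ/8 + 4 splits as (λ - a)(λ - a') with a = (-9/16) - ((1/16)*sqrt(943))*i, a' = (-9/16) + ((1/16)*sqrt(943))*i. At the order-1 pole a set g(λ) = (λ - a)*f(λ) = [-15/(28*(λ + 5/4)**3)] / (λ - a').
Simple pole: residue = g(a) at a = (-9/16) - ((1/16)*sqrt(943))*i, which is (-139200/16468459) + ((7149120/15529756837)*sqrt(943))*i.
The factor λ**2 + 9*λ/8 + 4 splits as (λ - a)(λ - a') with a = (-9/16) + ((1/16)*sqrt(943))*i, a' = (-9/16) - ((1/16)*sqrt(943))*i. At the order-1 pole a set g(λ) = (λ - a)*f(λ) = [-15/(28*(λ + 5/4)**3)] / (λ - a').
Simple pole: residue = g(a) at a = (-9/16) + ((1/16)*sqrt(943))*i, which is (-139200/16468459) - ((7149120/15529756837)*sqrt(943))*i.
List the singular points by increasing real part (a conjugate pair: the negative imaginary part first).

Radius of convergence at 0: 5/4.
At -5/4: a pole of order 3; residue 278400/16468459.
At (-9/16) - ((1/16)*sqrt(943))*i: a pole of order 1; residue (-139200/16468459) + ((7149120/15529756837)*sqrt(943))*i.
At (-9/16) + ((1/16)*sqrt(943))*i: a pole of order 1; residue (-139200/16468459) - ((7149120/15529756837)*sqrt(943))*i.


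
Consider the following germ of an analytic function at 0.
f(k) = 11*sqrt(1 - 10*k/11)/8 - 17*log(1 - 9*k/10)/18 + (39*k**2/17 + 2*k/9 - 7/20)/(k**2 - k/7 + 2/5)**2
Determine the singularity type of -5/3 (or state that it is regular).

The point is a regular point.

Denominator factors: k**2 - k/7 + 2/5 = 1076/315 at k = -5/3 — none vanishes.
Branch term sqrt(1 - k/(11/10)): argument at -5/3 is 83/33, nonzero, so -5/3 is not its branch point (a point on a principal cut is still regular for the continued germ).
Branch term log(1 - k/(10/9)): argument at -5/3 is 5/2, nonzero, so -5/3 is not its branch point (a point on a principal cut is still regular for the continued germ).
So the germ continues analytically to -5/3.


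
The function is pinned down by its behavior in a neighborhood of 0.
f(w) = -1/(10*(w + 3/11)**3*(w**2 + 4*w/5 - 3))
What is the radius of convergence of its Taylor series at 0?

Denominator factor (w + 3/11)^3: pole of order 3 at -3/11, modulus 3/11.
Denominator factor (w**2 + 4*w/5 - 3): discriminant 316/25, real irrational roots -2/5 + (1/5)*sqrt(79) and -2/5 - (1/5)*sqrt(79); poles of order 1, moduli -2/5 + (1/5)*sqrt(79) and 2/5 + (1/5)*sqrt(79).
The radius of convergence is the smallest modulus among the singular points: 3/11.

The radius of convergence is 3/11.


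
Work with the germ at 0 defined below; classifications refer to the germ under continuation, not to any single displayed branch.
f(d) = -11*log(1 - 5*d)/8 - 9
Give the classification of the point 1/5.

The point is a logarithmic branch point.

The term (-11/8)*log(1 - d/(1/5)) has argument 1 - 1/5/(1/5) = 0 at 1/5: a logarithmic (infinitely-sheeted) branch point; the remaining terms are analytic or single-valued there.


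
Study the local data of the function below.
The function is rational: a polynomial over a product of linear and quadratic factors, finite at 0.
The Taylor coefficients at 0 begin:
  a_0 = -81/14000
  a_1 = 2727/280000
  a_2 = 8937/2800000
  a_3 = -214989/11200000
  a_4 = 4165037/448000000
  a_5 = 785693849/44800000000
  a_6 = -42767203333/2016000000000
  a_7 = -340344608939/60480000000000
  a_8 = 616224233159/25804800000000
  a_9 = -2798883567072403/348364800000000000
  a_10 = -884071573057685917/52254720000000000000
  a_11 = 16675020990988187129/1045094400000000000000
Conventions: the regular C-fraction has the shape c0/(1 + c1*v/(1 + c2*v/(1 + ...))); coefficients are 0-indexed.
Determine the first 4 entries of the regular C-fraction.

Taylor coefficients (read off): a_0 = -81/14000, a_1 = 2727/280000, a_2 = 8937/2800000, a_3 = -214989/11200000.
c0 = a_0 = -81/14000. Peel one level at a time: if S = 1 + c*v/S' with S'(0) = 1, then c is the v-coefficient of S and S' = c*v/(S - 1).
S_1 = c0/f = 1 + (101/60)*v + (12187/3600)*v^2 + ...; c1 = 101/60.
S_2 = c1*v/(S_1 - 1) = 1 + (-12187/6060)*v + (38161913/18361800)*v^2 + ...; c2 = -12187/6060.
S_3 = c2*v/(S_2 - 1) = 1 + (38161913/36926610)*v + ...; c3 = 38161913/36926610.

The regular C-fraction coefficients are [-81/14000, 101/60, -12187/6060, 38161913/36926610].


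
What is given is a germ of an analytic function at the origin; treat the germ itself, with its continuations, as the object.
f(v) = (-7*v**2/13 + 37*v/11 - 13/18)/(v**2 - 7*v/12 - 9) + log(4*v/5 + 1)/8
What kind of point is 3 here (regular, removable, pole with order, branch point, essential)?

The point is a regular point.

Denominator factors: v**2 - 7*v/12 - 9 = -7/4 at v = 3 — none vanishes.
Branch term log(1 - v/(-5/4)): argument at 3 is 17/5, nonzero, so 3 is not its branch point (a point on a principal cut is still regular for the continued germ).
So the germ continues analytically to 3.


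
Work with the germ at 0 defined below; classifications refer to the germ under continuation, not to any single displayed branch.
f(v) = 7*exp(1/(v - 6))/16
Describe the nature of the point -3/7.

The point is a regular point.

There is no denominator, hence no pole anywhere.
The essential point of exp(1/(v - (6))) is 6, not -3/7.
So the germ continues analytically to -3/7.


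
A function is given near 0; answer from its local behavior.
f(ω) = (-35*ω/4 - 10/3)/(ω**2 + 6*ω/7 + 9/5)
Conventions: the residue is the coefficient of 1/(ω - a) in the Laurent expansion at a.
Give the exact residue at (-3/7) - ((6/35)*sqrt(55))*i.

The residue is (-35/8) + ((35/1584)*sqrt(55))*i.

The factor ω**2 + 6*ω/7 + 9/5 splits as (ω - a)(ω - a') with a = (-3/7) - ((6/35)*sqrt(55))*i, a' = (-3/7) + ((6/35)*sqrt(55))*i. At the order-1 pole a set g(ω) = (ω - a)*f(ω) = [-35*ω/4 - 10/3] / (ω - a').
Simple pole: residue = g(a) at a = (-3/7) - ((6/35)*sqrt(55))*i, which is (-35/8) + ((35/1584)*sqrt(55))*i.


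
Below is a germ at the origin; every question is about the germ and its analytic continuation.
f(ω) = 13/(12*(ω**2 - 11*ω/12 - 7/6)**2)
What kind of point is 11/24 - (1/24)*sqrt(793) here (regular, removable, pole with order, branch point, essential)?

The denominator factor ω**2 - 11*ω/12 - 7/6 vanishes at 11/24 - (1/24)*sqrt(793) and appears to the power 2; the numerator there equals 13/12, nonzero, and no other factor vanishes.
Hence a pole whose order is the multiplicity, 2.

The point is a pole of order 2.


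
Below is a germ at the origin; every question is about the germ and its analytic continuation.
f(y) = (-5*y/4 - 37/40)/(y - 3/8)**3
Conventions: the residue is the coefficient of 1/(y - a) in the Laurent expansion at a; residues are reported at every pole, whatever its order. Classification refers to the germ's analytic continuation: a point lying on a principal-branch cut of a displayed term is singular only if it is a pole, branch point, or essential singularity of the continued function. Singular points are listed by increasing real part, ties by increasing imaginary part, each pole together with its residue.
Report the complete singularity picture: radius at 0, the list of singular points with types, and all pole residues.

Denominator factor (y - 3/8)^3: pole of order 3 at 3/8, modulus 3/8.
The radius of convergence is the smallest modulus among the singular points: 3/8.
At the order-3 pole 3/8 set g(y) = (y - (3/8))^3*f(y) = -5*y/4 - 37/40.
Order-3 pole: residue = g''(a)/2; g''(3/8) = 0, so the residue is 0.

Radius of convergence at 0: 3/8.
At 3/8: a pole of order 3; residue 0.


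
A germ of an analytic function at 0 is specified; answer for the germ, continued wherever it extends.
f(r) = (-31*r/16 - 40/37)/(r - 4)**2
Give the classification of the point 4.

The denominator factor r - 4 vanishes at 4 and appears to the power 2; the numerator there equals -1307/148, nonzero, and no other factor vanishes.
Hence a pole whose order is the multiplicity, 2.

The point is a pole of order 2.


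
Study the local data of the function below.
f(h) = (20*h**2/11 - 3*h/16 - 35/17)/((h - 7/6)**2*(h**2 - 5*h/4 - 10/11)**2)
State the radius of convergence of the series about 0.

The radius of convergence is -5/8 + (1/88)*sqrt(10065).

Denominator factor (h - 7/6)^2: pole of order 2 at 7/6, modulus 7/6.
Denominator factor (h**2 - 5*h/4 - 10/11)^2: discriminant 915/176, real irrational roots 5/8 + (1/88)*sqrt(10065) and 5/8 - (1/88)*sqrt(10065); poles of order 2, moduli 5/8 + (1/88)*sqrt(10065) and -5/8 + (1/88)*sqrt(10065).
The radius of convergence is the smallest modulus among the singular points: -5/8 + (1/88)*sqrt(10065).


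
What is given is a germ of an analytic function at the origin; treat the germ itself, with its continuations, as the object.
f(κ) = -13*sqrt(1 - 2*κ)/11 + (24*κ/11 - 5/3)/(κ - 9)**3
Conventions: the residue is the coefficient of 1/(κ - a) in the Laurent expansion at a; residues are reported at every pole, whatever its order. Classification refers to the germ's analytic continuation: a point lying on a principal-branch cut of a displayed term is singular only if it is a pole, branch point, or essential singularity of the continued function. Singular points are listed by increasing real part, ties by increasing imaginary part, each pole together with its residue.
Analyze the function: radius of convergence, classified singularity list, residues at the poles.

Radius of convergence at 0: 1/2.
At 1/2: an algebraic (square-root) branch point.
At 9: a pole of order 3; residue 0.

Denominator factor (κ - 9)^3: pole of order 3 at 9, modulus 9.
Branch term (-13/11)*sqrt(1 - κ/(1/2)): its argument vanishes at κ = 1/2, a square-root branch point, modulus 1/2.
The radius of convergence is the smallest modulus among the singular points: 1/2.
The branch term is analytic at 9 and contributes nothing to the residue; only the rational part matters.
At the order-3 pole 9 set g(κ) = (κ - (9))^3*(rational part) = 24*κ/11 - 5/3.
Order-3 pole: residue = g''(a)/2; g''(9) = 0, so the residue is 0.
List the singular points by increasing real part (a conjugate pair: the negative imaginary part first).


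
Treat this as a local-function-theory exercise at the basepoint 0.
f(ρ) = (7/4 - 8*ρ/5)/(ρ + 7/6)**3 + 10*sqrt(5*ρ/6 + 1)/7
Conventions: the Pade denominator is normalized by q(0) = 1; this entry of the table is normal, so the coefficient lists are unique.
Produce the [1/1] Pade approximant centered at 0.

The Pade approximant has numerator coefficients [124/49, 141159191/57286145]; denominator coefficients [1, 12662681/5611704].

Taylor coefficients needed (expand at 0): a_0 = 124/49, a_1 = -33403/10290, a_2 = 12662681/1728720.
Write the denominator as Q(ρ) = 1 + q1*ρ. Requiring Q*f - P = O(ρ^3) with deg P <= 1 kills the coefficients of ρ^2..ρ^2 in Q*f:
  ρ^2: a_2 + q1*a_1 = 0, i.e. 12662681/1728720 + (-33403/10290)*q1 = 0.
Solving this linear system: q1 = 12662681/5611704.
The numerator is Q*f truncated at degree 1: P0 = a_0 = 124/49; P1 = a_1 + q1*a_0 = 141159191/57286145.


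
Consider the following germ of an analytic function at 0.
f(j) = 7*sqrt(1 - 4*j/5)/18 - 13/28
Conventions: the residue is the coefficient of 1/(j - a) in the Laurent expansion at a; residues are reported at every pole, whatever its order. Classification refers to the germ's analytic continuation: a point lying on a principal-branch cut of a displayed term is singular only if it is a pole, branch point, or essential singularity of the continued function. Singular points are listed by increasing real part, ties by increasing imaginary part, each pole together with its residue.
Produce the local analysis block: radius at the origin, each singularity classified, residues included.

Radius of convergence at 0: 5/4.
At 5/4: an algebraic (square-root) branch point.

Branch term (7/18)*sqrt(1 - j/(5/4)): its argument vanishes at j = 5/4, a square-root branch point, modulus 5/4.
The radius of convergence is the smallest modulus among the singular points: 5/4.


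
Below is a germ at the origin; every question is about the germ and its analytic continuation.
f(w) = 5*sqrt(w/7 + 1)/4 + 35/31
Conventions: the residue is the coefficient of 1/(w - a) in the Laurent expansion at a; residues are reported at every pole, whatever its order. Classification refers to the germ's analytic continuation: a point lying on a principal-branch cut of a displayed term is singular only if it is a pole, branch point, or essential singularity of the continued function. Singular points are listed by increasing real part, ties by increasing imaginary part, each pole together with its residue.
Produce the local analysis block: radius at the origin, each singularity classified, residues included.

Branch term (5/4)*sqrt(1 - w/(-7)): its argument vanishes at w = -7, a square-root branch point, modulus 7.
The radius of convergence is the smallest modulus among the singular points: 7.

Radius of convergence at 0: 7.
At -7: an algebraic (square-root) branch point.


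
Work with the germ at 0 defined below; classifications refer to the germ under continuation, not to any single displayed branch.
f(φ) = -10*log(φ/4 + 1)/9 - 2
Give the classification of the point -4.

The term (-10/9)*log(1 - φ/(-4)) has argument 1 - -4/(-4) = 0 at -4: a logarithmic (infinitely-sheeted) branch point; the remaining terms are analytic or single-valued there.

The point is a logarithmic branch point.


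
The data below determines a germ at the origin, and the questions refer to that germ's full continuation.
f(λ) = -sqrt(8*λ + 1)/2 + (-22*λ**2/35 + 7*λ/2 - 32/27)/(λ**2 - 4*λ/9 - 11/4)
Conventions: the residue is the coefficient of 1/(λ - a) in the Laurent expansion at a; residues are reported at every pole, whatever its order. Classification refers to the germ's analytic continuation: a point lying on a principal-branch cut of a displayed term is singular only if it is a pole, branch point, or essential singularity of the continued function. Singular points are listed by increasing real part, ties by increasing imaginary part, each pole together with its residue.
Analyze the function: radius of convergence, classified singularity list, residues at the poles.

Radius of convergence at 0: 1/8.
At 2/9 - (1/18)*sqrt(907): a pole of order 1; residue 2029/1260 + (12463/571410)*sqrt(907).
At -1/8: an algebraic (square-root) branch point.
At 2/9 + (1/18)*sqrt(907): a pole of order 1; residue 2029/1260 - (12463/571410)*sqrt(907).


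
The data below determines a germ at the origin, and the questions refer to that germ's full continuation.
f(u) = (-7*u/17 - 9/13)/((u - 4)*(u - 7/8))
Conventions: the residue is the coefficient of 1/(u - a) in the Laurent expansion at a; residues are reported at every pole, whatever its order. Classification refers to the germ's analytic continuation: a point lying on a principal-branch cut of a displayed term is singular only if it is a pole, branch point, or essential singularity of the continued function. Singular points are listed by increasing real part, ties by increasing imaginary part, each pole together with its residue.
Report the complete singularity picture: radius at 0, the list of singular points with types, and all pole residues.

Radius of convergence at 0: 7/8.
At 7/8: a pole of order 1; residue 1861/5525.
At 4: a pole of order 1; residue -4136/5525.

Denominator factor (u - 4): pole of order 1 at 4, modulus 4.
Denominator factor (u - 7/8): pole of order 1 at 7/8, modulus 7/8.
The radius of convergence is the smallest modulus among the singular points: 7/8.
At the order-1 pole 7/8 set g(u) = (u - (7/8))*f(u) = (-7*u/17 - 9/13)/(u - 4).
Simple pole: residue = g(a) at a = 7/8, which is 1861/5525.
At the order-1 pole 4 set g(u) = (u - (4))*f(u) = (-7*u/17 - 9/13)/(u - 7/8).
Simple pole: residue = g(a) at a = 4, which is -4136/5525.
List the singular points by increasing real part (a conjugate pair: the negative imaginary part first).


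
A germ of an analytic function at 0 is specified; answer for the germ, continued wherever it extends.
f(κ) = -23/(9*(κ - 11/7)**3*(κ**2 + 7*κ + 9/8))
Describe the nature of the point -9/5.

The point is a regular point.

Denominator factors: κ**2 + 7*κ + 9/8 = -1647/200 at κ = -9/5; κ - 11/7 = -118/35 at κ = -9/5 — none vanishes.
So the germ continues analytically to -9/5.


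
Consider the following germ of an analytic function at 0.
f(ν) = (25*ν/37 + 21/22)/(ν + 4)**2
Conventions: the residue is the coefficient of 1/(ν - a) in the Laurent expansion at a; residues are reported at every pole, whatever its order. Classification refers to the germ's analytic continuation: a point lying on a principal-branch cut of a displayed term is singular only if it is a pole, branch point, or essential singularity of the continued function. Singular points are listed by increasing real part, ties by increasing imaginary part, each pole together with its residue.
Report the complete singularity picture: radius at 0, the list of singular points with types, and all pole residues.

Radius of convergence at 0: 4.
At -4: a pole of order 2; residue 25/37.

Denominator factor (ν + 4)^2: pole of order 2 at -4, modulus 4.
The radius of convergence is the smallest modulus among the singular points: 4.
At the order-2 pole -4 set g(ν) = (ν - (-4))^2*f(ν) = 25*ν/37 + 21/22.
Order-2 pole: residue = g'(a); g'(-4) = 25/37, so the residue is 25/37.
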